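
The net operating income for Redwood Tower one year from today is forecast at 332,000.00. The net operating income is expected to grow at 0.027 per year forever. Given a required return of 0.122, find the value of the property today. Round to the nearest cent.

Growing perpetuity: P = D₁ / (r − g) = 332,000.0000 / (0.122 − 0.027) = 3,494,736.84

3494736.84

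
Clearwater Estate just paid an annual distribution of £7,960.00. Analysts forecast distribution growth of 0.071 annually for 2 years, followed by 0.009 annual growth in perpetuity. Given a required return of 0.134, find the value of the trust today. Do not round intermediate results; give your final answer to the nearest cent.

D_1 = 8525.16000
D_2 = 9130.44636
Terminal value at year 2: TV = D_2×(1+g_2)/(r−g_2) = 9212.62038/0.125 = 73700.96302
P_0 = D_1/(1+r)^1 + D_2/(1+r)^2 + TV/(1+r)^2
    = 7517.77778 + 7100.12346 + 57312.19654 = 71930.09778

£71930.10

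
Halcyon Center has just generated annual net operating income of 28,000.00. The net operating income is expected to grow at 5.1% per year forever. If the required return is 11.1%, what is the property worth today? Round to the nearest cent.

490466.67

D₁ = D₀ × (1 + g) = 28,000.00 × 1.051 = 29,428.0000
Growing perpetuity: P = D₁ / (r − g) = 29,428.0000 / (0.111 − 0.051) = 490,466.67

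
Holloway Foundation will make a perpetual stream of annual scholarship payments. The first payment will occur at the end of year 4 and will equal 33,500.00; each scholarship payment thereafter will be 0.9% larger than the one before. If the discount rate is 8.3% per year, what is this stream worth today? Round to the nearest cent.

356391.81

Value at end of year 3: C₁ / (r − g) = 33,500.00 / (0.083 − 0.009) = 452,702.7027
Discount to today: PV = 452,702.7027 / (1 + 0.083)^3 = 452,702.7027 / 1.270239 = 356,391.81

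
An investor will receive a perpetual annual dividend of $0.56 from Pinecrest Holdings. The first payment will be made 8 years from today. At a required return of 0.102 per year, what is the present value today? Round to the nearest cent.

$2.78

Value at end of year 7: C / r = $0.56 / 0.102 = $5.4902
Discount to today: PV = $5.4902 / (1 + 0.102)^7 = $5.4902 / 1.973655 = $2.78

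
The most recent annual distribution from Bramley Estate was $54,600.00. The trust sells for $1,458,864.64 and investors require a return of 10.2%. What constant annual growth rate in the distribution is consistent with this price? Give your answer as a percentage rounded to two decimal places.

P = D₀(1+g)/(r−g) ⇒ P(r−g) = D₀(1+g) ⇒ g(P+D₀) = P·r − D₀
g = (P·r − D₀)/(P + D₀) = ($1,458,864.64×0.102 − $54,600.00) / ($1,458,864.64 + $54,600.00) = 0.062244

6.22%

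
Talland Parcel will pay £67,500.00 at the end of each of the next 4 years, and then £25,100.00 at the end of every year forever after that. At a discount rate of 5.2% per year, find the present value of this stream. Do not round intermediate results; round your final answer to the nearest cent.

PV of 4-year annuity: £67,500.00 × [1 − (1+0.052)^−4] / 0.052 = 238243.84519
Perpetuity value at year 4: £25,100.00 / 0.052 = 482692.30769
PV of perpetuity: 482692.30769 / (1+0.052)^4 = 394100.89267
Total PV = 238243.84519 + 394100.89267 = 632344.73785

£632344.74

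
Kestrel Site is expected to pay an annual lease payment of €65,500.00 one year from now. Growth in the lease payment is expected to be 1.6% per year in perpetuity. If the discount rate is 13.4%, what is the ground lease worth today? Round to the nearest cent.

€555084.75

Growing perpetuity: P = D₁ / (r − g) = €65,500.0000 / (0.134 − 0.016) = €555,084.75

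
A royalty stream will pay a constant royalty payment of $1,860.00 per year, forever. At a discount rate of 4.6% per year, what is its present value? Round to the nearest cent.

$40434.78

Level perpetuity: PV = C / r = $1,860.00 / 0.046 = $40,434.78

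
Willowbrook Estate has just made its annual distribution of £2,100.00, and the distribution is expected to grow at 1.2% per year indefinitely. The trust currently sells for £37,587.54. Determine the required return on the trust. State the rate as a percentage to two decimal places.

D₁ = £2,100.00 × 1.012 = £2,125.2000
P = D₁/(r − g) ⇒ r = D₁/P + g = £2,125.2000/£37,587.54 + 0.012 = 0.056540 + 0.012 = 0.068540

6.85%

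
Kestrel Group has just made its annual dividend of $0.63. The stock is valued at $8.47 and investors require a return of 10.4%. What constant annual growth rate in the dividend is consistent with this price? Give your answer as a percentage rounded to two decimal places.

2.76%

P = D₀(1+g)/(r−g) ⇒ P(r−g) = D₀(1+g) ⇒ g(P+D₀) = P·r − D₀
g = (P·r − D₀)/(P + D₀) = ($8.47×0.104 − $0.63) / ($8.47 + $0.63) = 0.027569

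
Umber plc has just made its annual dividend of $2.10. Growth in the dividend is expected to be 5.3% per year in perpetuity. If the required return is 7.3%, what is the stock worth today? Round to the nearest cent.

$110.57

D₁ = D₀ × (1 + g) = $2.10 × 1.053 = $2.2113
Growing perpetuity: P = D₁ / (r − g) = $2.2113 / (0.073 − 0.053) = $110.57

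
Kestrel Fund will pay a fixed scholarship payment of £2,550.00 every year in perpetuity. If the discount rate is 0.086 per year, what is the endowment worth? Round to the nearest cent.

£29651.16

Level perpetuity: PV = C / r = £2,550.00 / 0.086 = £29,651.16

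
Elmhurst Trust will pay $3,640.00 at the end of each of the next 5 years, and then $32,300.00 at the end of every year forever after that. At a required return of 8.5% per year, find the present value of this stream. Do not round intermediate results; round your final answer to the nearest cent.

$267061.20

PV of 5-year annuity: $3,640.00 × [1 − (1+0.085)^−5] / 0.085 = 14343.93717
Perpetuity value at year 5: $32,300.00 / 0.085 = 380000.00000
PV of perpetuity: 380000.00000 / (1+0.085)^5 = 252717.26085
Total PV = 14343.93717 + 252717.26085 = 267061.19802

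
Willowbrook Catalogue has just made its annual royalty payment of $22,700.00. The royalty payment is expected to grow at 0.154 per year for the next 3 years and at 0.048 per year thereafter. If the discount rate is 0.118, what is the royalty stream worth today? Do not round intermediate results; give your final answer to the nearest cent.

D_1 = 26195.80000
D_2 = 30229.95320
D_3 = 34885.36599
Terminal value at year 3: TV = D_3×(1+g_2)/(r−g_2) = 36559.86356/0.07 = 522283.76515
P_0 = D_1/(1+r)^1 + D_2/(1+r)^2 + D_3/(1+r)^3 + TV/(1+r)^3
    = 23430.94812 + 24185.43303 + 24964.21263 + 373749.92625 = 446330.52004

$446330.52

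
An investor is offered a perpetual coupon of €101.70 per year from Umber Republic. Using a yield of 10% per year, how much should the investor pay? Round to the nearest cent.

€1017.00

Level perpetuity: PV = C / r = €101.70 / 0.1 = €1,017.00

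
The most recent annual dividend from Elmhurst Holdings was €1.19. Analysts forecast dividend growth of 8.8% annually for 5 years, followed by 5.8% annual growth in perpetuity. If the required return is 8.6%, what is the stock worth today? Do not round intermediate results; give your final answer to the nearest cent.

D_1 = 1.29472
D_2 = 1.40866
D_3 = 1.53262
D_4 = 1.66749
D_5 = 1.81423
Terminal value at year 5: TV = D_5×(1+g_2)/(r−g_2) = 1.91945/0.028 = 68.55183
P_0 = D_1/(1+r)^1 + D_2/(1+r)^2 + D_3/(1+r)^3 + D_4/(1+r)^4 + D_5/(1+r)^5 + TV/(1+r)^5
    = 1.19219 + 1.19439 + 1.19659 + 1.19879 + 1.20100 + 45.38057 = 51.36352

€51.36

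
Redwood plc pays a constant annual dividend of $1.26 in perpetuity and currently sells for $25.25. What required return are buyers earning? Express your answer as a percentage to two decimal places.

4.99%

P = C/r ⇒ r = C/P = $1.26/$25.25 = 0.049901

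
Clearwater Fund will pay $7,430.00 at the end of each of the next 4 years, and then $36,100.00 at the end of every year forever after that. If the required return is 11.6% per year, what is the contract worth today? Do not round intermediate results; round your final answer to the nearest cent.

PV of 4-year annuity: $7,430.00 × [1 − (1+0.116)^−4] / 0.116 = 22758.95139
Perpetuity value at year 4: $36,100.00 / 0.116 = 311206.89655
PV of perpetuity: 311206.89655 / (1+0.116)^4 = 200628.41135
Total PV = 22758.95139 + 200628.41135 = 223387.36274

$223387.36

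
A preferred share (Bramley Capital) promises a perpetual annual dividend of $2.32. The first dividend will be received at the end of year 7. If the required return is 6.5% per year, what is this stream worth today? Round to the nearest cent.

Value at end of year 6: C / r = $2.32 / 0.065 = $35.6923
Discount to today: PV = $35.6923 / (1 + 0.065)^6 = $35.6923 / 1.459142 = $24.46

$24.46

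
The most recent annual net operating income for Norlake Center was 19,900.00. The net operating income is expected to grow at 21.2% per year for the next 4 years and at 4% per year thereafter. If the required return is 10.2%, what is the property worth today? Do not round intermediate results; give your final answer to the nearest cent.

D_1 = 24118.80000
D_2 = 29231.98560
D_3 = 35429.16655
D_4 = 42940.14986
Terminal value at year 4: TV = D_4×(1+g_2)/(r−g_2) = 44657.75585/0.062 = 720286.38467
P_0 = D_1/(1+r)^1 + D_2/(1+r)^2 + D_3/(1+r)^3 + D_4/(1+r)^4 + TV/(1+r)^4
    = 21886.38838 + 24071.05510 + 26473.79200 + 29116.36652 + 488403.56741 = 589951.16941

589951.17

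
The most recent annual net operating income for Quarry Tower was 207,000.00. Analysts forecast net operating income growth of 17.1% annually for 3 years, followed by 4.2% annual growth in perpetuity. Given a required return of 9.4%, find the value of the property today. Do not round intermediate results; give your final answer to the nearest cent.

5799493.63

D_1 = 242397.00000
D_2 = 283846.88700
D_3 = 332384.70468
Terminal value at year 3: TV = D_3×(1+g_2)/(r−g_2) = 346344.86227/0.052 = 6660478.12064
P_0 = D_1/(1+r)^1 + D_2/(1+r)^2 + D_3/(1+r)^3 + TV/(1+r)^3
    = 221569.46984 + 237164.39596 + 253856.95399 + 5086902.80882 = 5799493.62860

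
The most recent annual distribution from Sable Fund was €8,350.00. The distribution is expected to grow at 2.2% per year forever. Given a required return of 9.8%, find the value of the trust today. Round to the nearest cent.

D₁ = D₀ × (1 + g) = €8,350.00 × 1.022 = €8,533.7000
Growing perpetuity: P = D₁ / (r − g) = €8,533.7000 / (0.098 − 0.022) = €112,285.53

€112285.53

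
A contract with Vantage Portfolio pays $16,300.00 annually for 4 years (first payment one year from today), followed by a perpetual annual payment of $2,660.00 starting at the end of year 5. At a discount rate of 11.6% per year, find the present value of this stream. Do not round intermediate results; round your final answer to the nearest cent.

PV of 4-year annuity: $16,300.00 × [1 − (1+0.116)^−4] / 0.116 = 49928.78971
Perpetuity value at year 4: $2,660.00 / 0.116 = 22931.03448
PV of perpetuity: 22931.03448 / (1+0.116)^4 = 14783.14610
Total PV = 49928.78971 + 14783.14610 = 64711.93581

$64711.94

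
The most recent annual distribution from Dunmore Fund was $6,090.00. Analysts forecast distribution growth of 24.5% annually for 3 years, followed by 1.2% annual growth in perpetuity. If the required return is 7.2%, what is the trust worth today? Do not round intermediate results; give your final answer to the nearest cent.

D_1 = 7582.05000
D_2 = 9439.65225
D_3 = 11752.36705
Terminal value at year 3: TV = D_3×(1+g_2)/(r−g_2) = 11893.39546/0.06 = 198223.25760
P_0 = D_1/(1+r)^1 + D_2/(1+r)^2 + D_3/(1+r)^3 + TV/(1+r)^3
    = 7072.80784 + 8214.22179 + 9539.83780 + 160905.26428 = 185732.13170

$185732.13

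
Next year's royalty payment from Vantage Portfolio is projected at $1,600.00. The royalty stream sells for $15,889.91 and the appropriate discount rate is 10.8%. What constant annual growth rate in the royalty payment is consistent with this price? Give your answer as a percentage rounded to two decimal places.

P = D₁/(r−g) ⇒ g = r − D₁/P = 0.108 − $1,600.00/$15,889.91 = 0.007307

0.73%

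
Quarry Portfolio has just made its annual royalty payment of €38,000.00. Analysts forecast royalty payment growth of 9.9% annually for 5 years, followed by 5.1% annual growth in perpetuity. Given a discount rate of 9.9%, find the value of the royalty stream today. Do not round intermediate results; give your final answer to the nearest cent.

D_1 = 41762.00000
D_2 = 45896.43800
D_3 = 50440.18536
D_4 = 55433.76371
D_5 = 60921.70632
Terminal value at year 5: TV = D_5×(1+g_2)/(r−g_2) = 64028.71334/0.048 = 1333931.52797
P_0 = D_1/(1+r)^1 + D_2/(1+r)^2 + D_3/(1+r)^3 + D_4/(1+r)^4 + D_5/(1+r)^5 + TV/(1+r)^5
    = 38000.00000 + 38000.00000 + 38000.00000 + 38000.00000 + 38000.00000 + 832041.66667 = 1022041.66667

€1022041.67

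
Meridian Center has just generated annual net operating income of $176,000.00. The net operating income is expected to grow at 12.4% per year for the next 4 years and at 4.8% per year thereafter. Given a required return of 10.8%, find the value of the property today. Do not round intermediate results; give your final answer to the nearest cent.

$3985368.81

D_1 = 197824.00000
D_2 = 222354.17600
D_3 = 249926.09382
D_4 = 280916.92946
Terminal value at year 4: TV = D_4×(1+g_2)/(r−g_2) = 294400.94207/0.06 = 4906682.36787
P_0 = D_1/(1+r)^1 + D_2/(1+r)^2 + D_3/(1+r)^3 + D_4/(1+r)^4 + TV/(1+r)^4
    = 178541.51625 + 181119.73309 + 183735.18050 + 186388.39610 + 3255583.98519 = 3985368.81112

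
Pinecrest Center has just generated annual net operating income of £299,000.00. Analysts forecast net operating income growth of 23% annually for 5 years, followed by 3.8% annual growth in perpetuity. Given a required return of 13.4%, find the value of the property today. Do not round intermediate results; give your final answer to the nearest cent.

£6773882.22

D_1 = 367770.00000
D_2 = 452357.10000
D_3 = 556399.23300
D_4 = 684371.05659
D_5 = 841776.39961
Terminal value at year 5: TV = D_5×(1+g_2)/(r−g_2) = 873763.90279/0.096 = 9101707.32074
P_0 = D_1/(1+r)^1 + D_2/(1+r)^2 + D_3/(1+r)^3 + D_4/(1+r)^4 + D_5/(1+r)^5 + TV/(1+r)^5
    = 324312.16931 + 351767.16777 + 381546.39891 + 413846.62315 + 448881.25792 + 4853528.60123 = 6773882.21829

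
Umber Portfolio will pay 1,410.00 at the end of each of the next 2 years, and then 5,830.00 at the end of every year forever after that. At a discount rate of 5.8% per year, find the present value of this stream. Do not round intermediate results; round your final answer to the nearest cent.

PV of 2-year annuity: 1,410.00 × [1 − (1+0.058)^−2] / 0.058 = 2592.34708
Perpetuity value at year 2: 5,830.00 / 0.058 = 100517.24138
PV of perpetuity: 100517.24138 / (1+0.058)^2 = 89798.52968
Total PV = 2592.34708 + 89798.52968 = 92390.87677

92390.88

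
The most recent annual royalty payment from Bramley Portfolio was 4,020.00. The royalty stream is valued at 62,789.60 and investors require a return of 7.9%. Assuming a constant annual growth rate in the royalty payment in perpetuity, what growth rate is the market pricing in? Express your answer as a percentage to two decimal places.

P = D₀(1+g)/(r−g) ⇒ P(r−g) = D₀(1+g) ⇒ g(P+D₀) = P·r − D₀
g = (P·r − D₀)/(P + D₀) = (62,789.60×0.079 − 4,020.00) / (62,789.60 + 4,020.00) = 0.014075

1.41%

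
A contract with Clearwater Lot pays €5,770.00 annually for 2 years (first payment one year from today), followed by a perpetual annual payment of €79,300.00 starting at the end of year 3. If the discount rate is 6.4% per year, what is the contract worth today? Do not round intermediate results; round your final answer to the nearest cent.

PV of 2-year annuity: €5,770.00 × [1 − (1+0.064)^−2] / 0.064 = 10519.67324
Perpetuity value at year 2: €79,300.00 / 0.064 = 1239062.50000
PV of perpetuity: 1239062.50000 / (1+0.064)^2 = 1094485.36167
Total PV = 10519.67324 + 1094485.36167 = 1105005.03491

€1105005.03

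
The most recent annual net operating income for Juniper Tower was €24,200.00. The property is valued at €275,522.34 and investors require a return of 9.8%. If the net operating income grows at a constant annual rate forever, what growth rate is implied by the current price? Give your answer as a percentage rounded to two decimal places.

0.93%

P = D₀(1+g)/(r−g) ⇒ P(r−g) = D₀(1+g) ⇒ g(P+D₀) = P·r − D₀
g = (P·r − D₀)/(P + D₀) = (€275,522.34×0.098 − €24,200.00) / (€275,522.34 + €24,200.00) = 0.009346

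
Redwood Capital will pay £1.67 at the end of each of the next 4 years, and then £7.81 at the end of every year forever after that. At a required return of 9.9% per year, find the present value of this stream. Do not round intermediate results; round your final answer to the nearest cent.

PV of 4-year annuity: £1.67 × [1 − (1+0.099)^−4] / 0.099 = 5.30515
Perpetuity value at year 4: £7.81 / 0.099 = 78.88889
PV of perpetuity: 78.88889 / (1+0.099)^4 = 54.07855
Total PV = 5.30515 + 54.07855 = 59.38371

£59.38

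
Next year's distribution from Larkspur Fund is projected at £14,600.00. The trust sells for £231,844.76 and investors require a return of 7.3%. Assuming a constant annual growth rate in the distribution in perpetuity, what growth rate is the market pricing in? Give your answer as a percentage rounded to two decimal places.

P = D₁/(r−g) ⇒ g = r − D₁/P = 0.073 − £14,600.00/£231,844.76 = 0.010027

1.00%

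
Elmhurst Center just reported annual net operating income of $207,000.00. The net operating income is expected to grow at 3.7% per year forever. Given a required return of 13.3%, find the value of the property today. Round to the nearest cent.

D₁ = D₀ × (1 + g) = $207,000.00 × 1.037 = $214,659.0000
Growing perpetuity: P = D₁ / (r − g) = $214,659.0000 / (0.133 − 0.037) = $2,236,031.25

$2236031.25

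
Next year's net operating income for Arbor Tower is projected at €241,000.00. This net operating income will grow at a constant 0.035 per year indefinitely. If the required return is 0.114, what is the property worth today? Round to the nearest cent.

Growing perpetuity: P = D₁ / (r − g) = €241,000.0000 / (0.114 − 0.035) = €3,050,632.91

€3050632.91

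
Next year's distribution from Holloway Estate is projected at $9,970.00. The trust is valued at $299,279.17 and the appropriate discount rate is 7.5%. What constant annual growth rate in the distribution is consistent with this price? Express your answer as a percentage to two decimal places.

P = D₁/(r−g) ⇒ g = r − D₁/P = 0.075 − $9,970.00/$299,279.17 = 0.041687

4.17%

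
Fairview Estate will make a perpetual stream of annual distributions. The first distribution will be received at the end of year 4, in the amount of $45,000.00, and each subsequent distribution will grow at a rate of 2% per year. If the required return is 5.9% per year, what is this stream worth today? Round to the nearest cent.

$971538.52

Value at end of year 3: C₁ / (r − g) = $45,000.00 / (0.059 − 0.02) = $1,153,846.1538
Discount to today: PV = $1,153,846.1538 / (1 + 0.059)^3 = $1,153,846.1538 / 1.187648 = $971,538.52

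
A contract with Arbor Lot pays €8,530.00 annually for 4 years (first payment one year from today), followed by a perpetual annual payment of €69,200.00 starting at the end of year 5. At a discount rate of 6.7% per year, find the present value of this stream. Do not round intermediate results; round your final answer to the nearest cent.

PV of 4-year annuity: €8,530.00 × [1 − (1+0.067)^−4] / 0.067 = 29089.67377
Perpetuity value at year 4: €69,200.00 / 0.067 = 1032835.82090
PV of perpetuity: 1032835.82090 / (1+0.067)^4 = 796844.56361
Total PV = 29089.67377 + 796844.56361 = 825934.23738

€825934.24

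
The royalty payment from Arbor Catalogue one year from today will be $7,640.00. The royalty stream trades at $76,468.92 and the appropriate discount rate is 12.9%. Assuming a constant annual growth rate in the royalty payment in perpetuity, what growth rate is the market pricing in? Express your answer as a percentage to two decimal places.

2.91%

P = D₁/(r−g) ⇒ g = r − D₁/P = 0.129 − $7,640.00/$76,468.92 = 0.029090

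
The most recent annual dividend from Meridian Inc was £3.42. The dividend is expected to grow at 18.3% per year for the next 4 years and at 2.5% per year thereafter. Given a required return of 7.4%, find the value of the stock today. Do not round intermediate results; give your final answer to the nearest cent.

£122.83

D_1 = 4.04586
D_2 = 4.78625
D_3 = 5.66214
D_4 = 6.69831
Terminal value at year 4: TV = D_4×(1+g_2)/(r−g_2) = 6.86577/0.049 = 140.11766
P_0 = D_1/(1+r)^1 + D_2/(1+r)^2 + D_3/(1+r)^3 + D_4/(1+r)^4 + TV/(1+r)^4
    = 3.76709 + 4.14942 + 4.57054 + 5.03440 + 105.31149 = 122.83294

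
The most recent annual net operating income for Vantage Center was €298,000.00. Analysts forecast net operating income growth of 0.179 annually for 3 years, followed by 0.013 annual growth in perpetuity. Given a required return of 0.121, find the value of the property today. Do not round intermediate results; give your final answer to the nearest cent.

D_1 = 351342.00000
D_2 = 414232.21800
D_3 = 488379.78502
Terminal value at year 3: TV = D_3×(1+g_2)/(r−g_2) = 494728.72223/0.108 = 4580821.50210
P_0 = D_1/(1+r)^1 + D_2/(1+r)^2 + D_3/(1+r)^3 + TV/(1+r)^3
    = 313418.37645 + 329634.49227 + 346689.62211 + 3251820.25183 = 4241562.74266

€4241562.74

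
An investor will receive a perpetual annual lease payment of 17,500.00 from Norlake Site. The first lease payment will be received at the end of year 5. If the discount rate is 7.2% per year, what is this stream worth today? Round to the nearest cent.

Value at end of year 4: C / r = 17,500.00 / 0.072 = 243,055.5556
Discount to today: PV = 243,055.5556 / (1 + 0.072)^4 = 243,055.5556 / 1.320624 = 184,046.01

184046.01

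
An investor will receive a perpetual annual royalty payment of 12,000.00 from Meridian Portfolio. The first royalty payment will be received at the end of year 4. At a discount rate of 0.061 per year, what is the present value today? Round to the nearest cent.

Value at end of year 3: C / r = 12,000.00 / 0.061 = 196,721.3115
Discount to today: PV = 196,721.3115 / (1 + 0.061)^3 = 196,721.3115 / 1.194390 = 164,704.42

164704.42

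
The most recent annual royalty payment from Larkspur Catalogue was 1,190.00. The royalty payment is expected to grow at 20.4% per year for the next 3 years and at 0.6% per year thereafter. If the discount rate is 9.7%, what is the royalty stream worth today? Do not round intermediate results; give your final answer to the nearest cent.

21705.36

D_1 = 1432.76000
D_2 = 1725.04304
D_3 = 2076.95182
Terminal value at year 3: TV = D_3×(1+g_2)/(r−g_2) = 2089.41353/0.091 = 22960.58825
P_0 = D_1/(1+r)^1 + D_2/(1+r)^2 + D_3/(1+r)^3 + TV/(1+r)^3
    = 1306.07110 + 1433.46364 + 1573.28188 + 17392.54469 = 21705.36130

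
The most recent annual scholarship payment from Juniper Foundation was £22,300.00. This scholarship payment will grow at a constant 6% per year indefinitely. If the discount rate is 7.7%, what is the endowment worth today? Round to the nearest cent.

D₁ = D₀ × (1 + g) = £22,300.00 × 1.06 = £23,638.0000
Growing perpetuity: P = D₁ / (r − g) = £23,638.0000 / (0.077 − 0.06) = £1,390,470.59

£1390470.59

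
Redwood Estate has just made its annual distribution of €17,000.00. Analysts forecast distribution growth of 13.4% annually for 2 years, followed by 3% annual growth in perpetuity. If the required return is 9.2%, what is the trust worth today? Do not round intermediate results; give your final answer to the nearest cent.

€340548.39

D_1 = 19278.00000
D_2 = 21861.25200
Terminal value at year 2: TV = D_2×(1+g_2)/(r−g_2) = 22517.08956/0.062 = 363178.86387
P_0 = D_1/(1+r)^1 + D_2/(1+r)^2 + TV/(1+r)^2
    = 17653.84615 + 18332.84024 + 304561.70071 = 340548.38710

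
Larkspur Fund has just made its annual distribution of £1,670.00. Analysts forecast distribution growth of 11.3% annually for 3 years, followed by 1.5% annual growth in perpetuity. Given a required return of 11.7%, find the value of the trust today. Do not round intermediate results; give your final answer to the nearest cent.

£21414.45

D_1 = 1858.71000
D_2 = 2068.74423
D_3 = 2302.51233
Terminal value at year 3: TV = D_3×(1+g_2)/(r−g_2) = 2337.05001/0.102 = 22912.25503
P_0 = D_1/(1+r)^1 + D_2/(1+r)^2 + D_3/(1+r)^3 + TV/(1+r)^3
    = 1664.01970 + 1658.06081 + 1652.12326 + 16440.24614 = 21414.44989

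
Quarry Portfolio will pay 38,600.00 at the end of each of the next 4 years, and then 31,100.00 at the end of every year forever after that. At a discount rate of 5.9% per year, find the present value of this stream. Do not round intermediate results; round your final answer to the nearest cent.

PV of 4-year annuity: 38,600.00 × [1 − (1+0.059)^−4] / 0.059 = 134059.92048
Perpetuity value at year 4: 31,100.00 / 0.059 = 527118.64407
PV of perpetuity: 527118.64407 / (1+0.059)^4 = 419106.63560
Total PV = 134059.92048 + 419106.63560 = 553166.55608

553166.56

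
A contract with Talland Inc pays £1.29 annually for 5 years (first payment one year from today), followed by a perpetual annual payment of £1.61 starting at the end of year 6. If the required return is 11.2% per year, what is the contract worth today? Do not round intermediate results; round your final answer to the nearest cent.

PV of 5-year annuity: £1.29 × [1 − (1+0.112)^−5] / 0.112 = 4.74382
Perpetuity value at year 5: £1.61 / 0.112 = 14.37500
PV of perpetuity: 14.37500 / (1+0.112)^5 = 8.45442
Total PV = 4.74382 + 8.45442 = 13.19824

£13.20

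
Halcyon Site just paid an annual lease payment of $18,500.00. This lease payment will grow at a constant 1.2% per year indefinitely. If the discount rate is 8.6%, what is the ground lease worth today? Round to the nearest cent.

D₁ = D₀ × (1 + g) = $18,500.00 × 1.012 = $18,722.0000
Growing perpetuity: P = D₁ / (r − g) = $18,722.0000 / (0.086 − 0.012) = $253,000.00

$253000.00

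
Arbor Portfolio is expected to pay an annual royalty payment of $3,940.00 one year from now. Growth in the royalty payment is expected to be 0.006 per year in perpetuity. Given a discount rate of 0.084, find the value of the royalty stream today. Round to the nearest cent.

$50512.82

Growing perpetuity: P = D₁ / (r − g) = $3,940.0000 / (0.084 − 0.006) = $50,512.82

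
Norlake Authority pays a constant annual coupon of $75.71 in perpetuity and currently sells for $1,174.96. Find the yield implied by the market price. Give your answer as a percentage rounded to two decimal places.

6.44%

P = C/r ⇒ r = C/P = $75.71/$1,174.96 = 0.064436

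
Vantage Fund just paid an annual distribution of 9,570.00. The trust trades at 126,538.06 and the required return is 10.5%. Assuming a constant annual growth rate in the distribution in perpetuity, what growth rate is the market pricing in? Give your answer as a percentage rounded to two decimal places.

2.73%

P = D₀(1+g)/(r−g) ⇒ P(r−g) = D₀(1+g) ⇒ g(P+D₀) = P·r − D₀
g = (P·r − D₀)/(P + D₀) = (126,538.06×0.105 − 9,570.00) / (126,538.06 + 9,570.00) = 0.027305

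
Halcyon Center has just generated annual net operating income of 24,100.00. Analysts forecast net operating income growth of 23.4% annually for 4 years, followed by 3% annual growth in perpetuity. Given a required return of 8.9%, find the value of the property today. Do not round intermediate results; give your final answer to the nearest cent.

D_1 = 29739.40000
D_2 = 36698.41960
D_3 = 45285.84979
D_4 = 55882.73864
Terminal value at year 4: TV = D_4×(1+g_2)/(r−g_2) = 57559.22080/0.059 = 975580.01348
P_0 = D_1/(1+r)^1 + D_2/(1+r)^2 + D_3/(1+r)^3 + D_4/(1+r)^4 + TV/(1+r)^4
    = 27308.90725 + 30945.07948 + 35065.40687 + 39734.35452 + 693667.54500 = 826721.29312

826721.29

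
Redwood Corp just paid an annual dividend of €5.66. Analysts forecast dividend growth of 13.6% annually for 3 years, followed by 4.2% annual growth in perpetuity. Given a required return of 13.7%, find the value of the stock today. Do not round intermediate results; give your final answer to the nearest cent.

€78.87

D_1 = 6.42976
D_2 = 7.30421
D_3 = 8.29758
Terminal value at year 3: TV = D_3×(1+g_2)/(r−g_2) = 8.64608/0.095 = 91.01135
P_0 = D_1/(1+r)^1 + D_2/(1+r)^2 + D_3/(1+r)^3 + TV/(1+r)^3
    = 5.65502 + 5.65005 + 5.64508 + 61.91760 = 78.86775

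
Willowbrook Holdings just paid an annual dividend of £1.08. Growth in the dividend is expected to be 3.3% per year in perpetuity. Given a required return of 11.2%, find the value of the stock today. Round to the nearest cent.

£14.12

D₁ = D₀ × (1 + g) = £1.08 × 1.033 = £1.1156
Growing perpetuity: P = D₁ / (r − g) = £1.1156 / (0.112 − 0.033) = £14.12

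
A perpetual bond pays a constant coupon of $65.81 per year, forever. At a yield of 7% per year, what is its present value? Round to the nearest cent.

Level perpetuity: PV = C / r = $65.81 / 0.07 = $940.14

$940.14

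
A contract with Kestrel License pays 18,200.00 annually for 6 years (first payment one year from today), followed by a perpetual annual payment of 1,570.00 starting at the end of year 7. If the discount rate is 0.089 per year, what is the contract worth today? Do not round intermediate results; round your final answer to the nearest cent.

92464.22

PV of 6-year annuity: 18,200.00 × [1 − (1+0.089)^−6] / 0.089 = 81887.71042
Perpetuity value at year 6: 1,570.00 / 0.089 = 17640.44944
PV of perpetuity: 17640.44944 / (1+0.089)^6 = 10576.50958
Total PV = 81887.71042 + 10576.50958 = 92464.22001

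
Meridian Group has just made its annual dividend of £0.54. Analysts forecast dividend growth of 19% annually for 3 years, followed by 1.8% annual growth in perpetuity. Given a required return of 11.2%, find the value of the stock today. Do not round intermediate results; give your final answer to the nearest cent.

D_1 = 0.64260
D_2 = 0.76469
D_3 = 0.90999
Terminal value at year 3: TV = D_3×(1+g_2)/(r−g_2) = 0.92637/0.094 = 9.85495
P_0 = D_1/(1+r)^1 + D_2/(1+r)^2 + D_3/(1+r)^3 + TV/(1+r)^3
    = 0.57788 + 0.61841 + 0.66179 + 7.16705 = 9.02513

£9.03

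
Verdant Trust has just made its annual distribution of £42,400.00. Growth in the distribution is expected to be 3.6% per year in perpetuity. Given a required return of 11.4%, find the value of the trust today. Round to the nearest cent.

£563158.97

D₁ = D₀ × (1 + g) = £42,400.00 × 1.036 = £43,926.4000
Growing perpetuity: P = D₁ / (r − g) = £43,926.4000 / (0.114 − 0.036) = £563,158.97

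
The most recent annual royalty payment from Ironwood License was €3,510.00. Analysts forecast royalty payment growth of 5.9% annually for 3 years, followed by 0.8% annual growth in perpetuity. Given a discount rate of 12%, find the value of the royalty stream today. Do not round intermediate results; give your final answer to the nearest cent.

D_1 = 3717.09000
D_2 = 3936.39831
D_3 = 4168.64581
Terminal value at year 3: TV = D_3×(1+g_2)/(r−g_2) = 4201.99498/0.112 = 37517.81229
P_0 = D_1/(1+r)^1 + D_2/(1+r)^2 + D_3/(1+r)^3 + TV/(1+r)^3
    = 3318.83036 + 3138.07263 + 2967.15975 + 26704.43773 = 36128.50047

€36128.50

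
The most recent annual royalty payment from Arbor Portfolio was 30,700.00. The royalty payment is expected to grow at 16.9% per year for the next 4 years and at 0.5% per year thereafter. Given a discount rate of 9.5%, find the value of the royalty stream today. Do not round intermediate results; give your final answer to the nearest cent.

590308.21

D_1 = 35888.30000
D_2 = 41953.42270
D_3 = 49043.55114
D_4 = 57331.91128
Terminal value at year 4: TV = D_4×(1+g_2)/(r−g_2) = 57618.57083/0.09 = 640206.34261
P_0 = D_1/(1+r)^1 + D_2/(1+r)^2 + D_3/(1+r)^3 + D_4/(1+r)^4 + TV/(1+r)^4
    = 32774.70320 + 34989.61465 + 37354.20961 + 39878.60368 + 445311.07444 = 590308.20557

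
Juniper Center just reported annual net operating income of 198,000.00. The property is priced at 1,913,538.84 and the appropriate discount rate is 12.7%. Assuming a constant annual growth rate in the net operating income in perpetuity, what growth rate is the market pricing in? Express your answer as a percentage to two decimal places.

P = D₀(1+g)/(r−g) ⇒ P(r−g) = D₀(1+g) ⇒ g(P+D₀) = P·r − D₀
g = (P·r − D₀)/(P + D₀) = (1,913,538.84×0.127 − 198,000.00) / (1,913,538.84 + 198,000.00) = 0.021321

2.13%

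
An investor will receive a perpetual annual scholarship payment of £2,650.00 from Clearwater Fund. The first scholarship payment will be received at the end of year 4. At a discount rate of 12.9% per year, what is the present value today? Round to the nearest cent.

Value at end of year 3: C / r = £2,650.00 / 0.129 = £20,542.6357
Discount to today: PV = £20,542.6357 / (1 + 0.129)^3 = £20,542.6357 / 1.439070 = £14,274.94

£14274.94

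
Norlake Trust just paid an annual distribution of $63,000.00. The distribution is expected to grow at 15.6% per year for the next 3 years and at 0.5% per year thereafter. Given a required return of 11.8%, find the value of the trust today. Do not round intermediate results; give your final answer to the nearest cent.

D_1 = 72828.00000
D_2 = 84189.16800
D_3 = 97322.67821
Terminal value at year 3: TV = D_3×(1+g_2)/(r−g_2) = 97809.29160/0.113 = 865568.95220
P_0 = D_1/(1+r)^1 + D_2/(1+r)^2 + D_3/(1+r)^3 + TV/(1+r)^3
    = 65141.32379 + 67355.42961 + 69644.79126 + 619407.21431 = 821548.75897

$821548.76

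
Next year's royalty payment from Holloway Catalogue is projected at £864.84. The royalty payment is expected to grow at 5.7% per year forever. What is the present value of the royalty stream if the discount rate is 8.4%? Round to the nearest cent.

Growing perpetuity: P = D₁ / (r − g) = £864.8400 / (0.084 − 0.057) = £32,031.11

£32031.11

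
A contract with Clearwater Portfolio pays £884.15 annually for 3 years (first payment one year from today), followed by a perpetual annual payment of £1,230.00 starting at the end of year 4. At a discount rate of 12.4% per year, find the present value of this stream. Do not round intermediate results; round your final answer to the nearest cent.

PV of 3-year annuity: £884.15 × [1 − (1+0.124)^−3] / 0.124 = 2109.06723
Perpetuity value at year 3: £1,230.00 / 0.124 = 9919.35484
PV of perpetuity: 9919.35484 / (1+0.124)^3 = 6985.29083
Total PV = 2109.06723 + 6985.29083 = 9094.35806

£9094.36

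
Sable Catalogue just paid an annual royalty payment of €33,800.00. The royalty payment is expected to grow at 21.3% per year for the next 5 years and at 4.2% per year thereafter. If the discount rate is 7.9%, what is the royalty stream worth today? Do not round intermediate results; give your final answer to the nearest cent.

D_1 = 40999.40000
D_2 = 49732.27220
D_3 = 60325.24618
D_4 = 73174.52361
D_5 = 88760.69714
Terminal value at year 5: TV = D_5×(1+g_2)/(r−g_2) = 92488.64642/0.037 = 2499693.14661
P_0 = D_1/(1+r)^1 + D_2/(1+r)^2 + D_3/(1+r)^3 + D_4/(1+r)^4 + D_5/(1+r)^5 + TV/(1+r)^5
    = 37997.59036 + 42716.47554 + 48021.39465 + 53985.12670 + 60689.48906 + 1709147.23237 = 1952557.30869

€1952557.31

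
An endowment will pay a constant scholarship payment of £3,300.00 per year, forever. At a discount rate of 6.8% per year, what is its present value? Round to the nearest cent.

£48529.41

Level perpetuity: PV = C / r = £3,300.00 / 0.068 = £48,529.41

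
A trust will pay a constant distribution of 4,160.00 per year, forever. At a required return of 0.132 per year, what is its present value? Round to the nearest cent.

31515.15

Level perpetuity: PV = C / r = 4,160.00 / 0.132 = 31,515.15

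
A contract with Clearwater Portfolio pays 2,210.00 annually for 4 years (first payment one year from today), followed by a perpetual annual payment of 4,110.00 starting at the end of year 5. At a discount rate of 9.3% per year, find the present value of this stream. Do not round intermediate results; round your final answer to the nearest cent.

38078.40

PV of 4-year annuity: 2,210.00 × [1 − (1+0.093)^−4] / 0.093 = 7112.88727
Perpetuity value at year 4: 4,110.00 / 0.093 = 44193.54839
PV of perpetuity: 44193.54839 / (1+0.093)^4 = 30965.50917
Total PV = 7112.88727 + 30965.50917 = 38078.39644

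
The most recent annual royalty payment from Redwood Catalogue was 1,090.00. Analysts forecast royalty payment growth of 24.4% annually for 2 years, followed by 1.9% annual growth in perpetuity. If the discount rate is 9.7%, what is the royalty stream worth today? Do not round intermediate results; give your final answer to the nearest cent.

20949.67

D_1 = 1355.96000
D_2 = 1686.81424
Terminal value at year 2: TV = D_2×(1+g_2)/(r−g_2) = 1718.86371/0.078 = 22036.71424
P_0 = D_1/(1+r)^1 + D_2/(1+r)^2 + TV/(1+r)^2
    = 1236.06199 + 1401.69655 + 18311.90745 = 20949.66599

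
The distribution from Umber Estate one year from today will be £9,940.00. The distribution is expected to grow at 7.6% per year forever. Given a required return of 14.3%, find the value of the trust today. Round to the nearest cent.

Growing perpetuity: P = D₁ / (r − g) = £9,940.0000 / (0.143 − 0.076) = £148,358.21

£148358.21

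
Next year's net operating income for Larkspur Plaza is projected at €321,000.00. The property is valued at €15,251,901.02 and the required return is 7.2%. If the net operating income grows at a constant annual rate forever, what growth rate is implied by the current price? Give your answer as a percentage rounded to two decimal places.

P = D₁/(r−g) ⇒ g = r − D₁/P = 0.072 − €321,000.00/€15,251,901.02 = 0.050953

5.10%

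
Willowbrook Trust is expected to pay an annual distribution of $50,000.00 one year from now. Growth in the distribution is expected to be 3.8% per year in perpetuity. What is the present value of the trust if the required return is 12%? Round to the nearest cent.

$609756.10

Growing perpetuity: P = D₁ / (r − g) = $50,000.0000 / (0.12 − 0.038) = $609,756.10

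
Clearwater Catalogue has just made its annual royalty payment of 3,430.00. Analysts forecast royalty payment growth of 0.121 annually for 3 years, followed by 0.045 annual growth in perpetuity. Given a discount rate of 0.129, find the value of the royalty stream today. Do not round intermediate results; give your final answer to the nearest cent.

51915.02

D_1 = 3845.03000
D_2 = 4310.27863
D_3 = 4831.82234
Terminal value at year 3: TV = D_3×(1+g_2)/(r−g_2) = 5049.25435/0.084 = 60110.17083
P_0 = D_1/(1+r)^1 + D_2/(1+r)^2 + D_3/(1+r)^3 + TV/(1+r)^3
    = 3405.69531 + 3381.56283 + 3357.60136 + 41770.15977 = 51915.01927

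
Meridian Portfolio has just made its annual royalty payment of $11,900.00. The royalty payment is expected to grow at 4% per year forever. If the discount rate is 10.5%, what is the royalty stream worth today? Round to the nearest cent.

D₁ = D₀ × (1 + g) = $11,900.00 × 1.04 = $12,376.0000
Growing perpetuity: P = D₁ / (r − g) = $12,376.0000 / (0.105 − 0.04) = $190,400.00

$190400.00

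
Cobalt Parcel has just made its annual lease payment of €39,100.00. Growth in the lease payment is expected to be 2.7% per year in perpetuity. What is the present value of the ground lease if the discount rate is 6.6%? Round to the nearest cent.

€1029633.33

D₁ = D₀ × (1 + g) = €39,100.00 × 1.027 = €40,155.7000
Growing perpetuity: P = D₁ / (r − g) = €40,155.7000 / (0.066 − 0.027) = €1,029,633.33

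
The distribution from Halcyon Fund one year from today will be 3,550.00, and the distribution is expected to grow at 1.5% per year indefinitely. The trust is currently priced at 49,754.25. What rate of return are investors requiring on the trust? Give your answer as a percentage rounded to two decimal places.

P = D₁/(r − g) ⇒ r = D₁/P + g = 3,550.0000/49,754.25 + 0.015 = 0.071351 + 0.015 = 0.086351

8.64%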